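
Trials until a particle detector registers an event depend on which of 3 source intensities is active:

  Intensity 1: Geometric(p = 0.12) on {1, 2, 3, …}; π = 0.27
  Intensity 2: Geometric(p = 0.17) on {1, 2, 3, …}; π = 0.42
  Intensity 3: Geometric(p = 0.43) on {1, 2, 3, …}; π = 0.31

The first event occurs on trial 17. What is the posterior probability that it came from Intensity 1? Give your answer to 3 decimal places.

The responsibility of component k is w_k f_k(x) divided by Σ_j w_j f_j(x).
Evaluate each component's likelihood at the observed value:
  L_1 = 0.12·(1−0.12)^16 = 0.12·0.129337 = 0.0155204
  L_2 = 0.17·(1−0.17)^16 = 0.17·0.0507282 = 0.00862379
  L_3 = 0.43·(1−0.43)^16 = 0.43·0.000124165 = 5.33908e-05
Unnormalised posteriors:
  w_1·L_1 = 0.27 × 0.0155204 = 0.00419052
  w_2·L_2 = 0.42 × 0.00862379 = 0.00362199
  w_3·L_3 = 0.31 × 5.33908e-05 = 1.65511e-05
Sum: 0.00419052 + 0.00362199 + 1.65511e-05 = 0.00782906
P(Intensity 1 | data) ≈ 0.535

0.535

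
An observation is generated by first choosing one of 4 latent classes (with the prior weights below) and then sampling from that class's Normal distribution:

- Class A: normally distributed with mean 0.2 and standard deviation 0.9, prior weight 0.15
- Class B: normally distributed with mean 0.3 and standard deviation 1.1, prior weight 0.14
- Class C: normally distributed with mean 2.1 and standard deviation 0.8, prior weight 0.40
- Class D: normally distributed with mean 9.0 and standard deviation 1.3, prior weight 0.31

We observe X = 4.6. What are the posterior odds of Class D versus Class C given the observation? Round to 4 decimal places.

Since P(k|x) ∝ w_k f_k(x), the posterior odds are w_i f_i(x) / (w_j f_j(x)).
Normal densities:
  L_A = (1/(0.9·√(2π)))·exp(−(4.6−0.2)²/(2·0.9²)) = 0.443269·exp(-11.95062) = 2.86141e-06
  L_B = (1/(1.1·√(2π)))·exp(−(4.6−0.3)²/(2·1.1²)) = 0.362675·exp(-7.64050) = 0.000174298
  L_C = (1/(0.8·√(2π)))·exp(−(4.6−2.1)²/(2·0.8²)) = 0.498678·exp(-4.88281) = 0.00377782
  L_D = (1/(1.3·√(2π)))·exp(−(4.6−9.0)²/(2·1.3²)) = 0.306879·exp(-5.72781) = 0.000998643
Odds = (0.31/0.40) × (0.000998643/0.00377782) = 0.775 × 0.264343 ≈ 0.2049

0.2049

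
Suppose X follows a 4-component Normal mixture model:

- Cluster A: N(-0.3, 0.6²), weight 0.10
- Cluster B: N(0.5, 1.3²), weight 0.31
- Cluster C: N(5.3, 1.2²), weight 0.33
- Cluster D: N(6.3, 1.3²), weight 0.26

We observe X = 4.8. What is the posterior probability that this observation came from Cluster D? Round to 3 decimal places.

P(component k | x) = π_k·f_k(x) / marginal(x), where marginal(x) = Σ_j π_j·f_j(x).
Component likelihoods at x = 4.8:
  f_A = 1.36104e-16
  f_B = 0.0012918
  f_C = 0.30481
  f_D = 0.157712
Unnormalised posteriors:
  π_A·f_A = 0.10 × 1.36104e-16 = 1.36104e-17
  π_B·f_B = 0.31 × 0.0012918 = 0.000400459
  π_C·f_C = 0.33 × 0.30481 = 0.100587
  π_D·f_D = 0.26 × 0.157712 = 0.0410052
Denominator: 1.36104e-17 + 0.000400459 + 0.100587 + 0.0410052 = 0.141993
So the posterior for Cluster D is 0.0410052 / 0.141993 ≈ 0.289.

0.289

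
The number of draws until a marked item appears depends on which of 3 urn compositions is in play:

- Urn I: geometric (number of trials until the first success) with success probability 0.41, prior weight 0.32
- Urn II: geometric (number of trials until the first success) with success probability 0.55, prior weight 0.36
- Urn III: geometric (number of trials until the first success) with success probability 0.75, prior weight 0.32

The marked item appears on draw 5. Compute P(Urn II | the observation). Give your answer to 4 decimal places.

Posterior ∝ prior × likelihood, so P(k | x) ∝ w_k f_k(x); normalise over all components.
Evaluate each component's likelihood at the observed value:
  L_I = 0.41·(1−0.41)^4 = 0.41·0.121174 = 0.0496812
  L_II = 0.55·(1−0.55)^4 = 0.55·0.0410062 = 0.0225534
  L_III = 0.75·(1−0.75)^4 = 0.75·0.00390625 = 0.00292969
Unnormalised posteriors:
  w_I·L_I = 0.32 × 0.0496812 = 0.015898
  w_II·L_II = 0.36 × 0.0225534 = 0.00811924
  w_III·L_III = 0.32 × 0.00292969 = 0.0009375
Evidence: 0.015898 + 0.00811924 + 0.0009375 = 0.0249547
P(Urn II | the observation) ≈ 0.3254

0.3254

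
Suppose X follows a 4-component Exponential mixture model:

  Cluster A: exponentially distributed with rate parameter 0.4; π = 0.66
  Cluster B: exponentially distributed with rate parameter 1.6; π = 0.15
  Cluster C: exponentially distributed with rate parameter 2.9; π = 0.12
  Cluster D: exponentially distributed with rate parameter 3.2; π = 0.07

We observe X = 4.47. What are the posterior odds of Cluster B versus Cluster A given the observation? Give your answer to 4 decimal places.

0.0043

Posterior odds = (π_i f_i(x)) / (π_j f_j(x)); the normalising sum cancels.
Evaluate each component's likelihood at the observed value:
  L_A = 0.0669178
  L_B = 0.00125327
  L_C = 6.80203e-06
  L_D = 1.96337e-06
Odds = (0.15/0.66) × (0.00125327/0.0669178) = 0.227273 × 0.0187286 ≈ 0.0043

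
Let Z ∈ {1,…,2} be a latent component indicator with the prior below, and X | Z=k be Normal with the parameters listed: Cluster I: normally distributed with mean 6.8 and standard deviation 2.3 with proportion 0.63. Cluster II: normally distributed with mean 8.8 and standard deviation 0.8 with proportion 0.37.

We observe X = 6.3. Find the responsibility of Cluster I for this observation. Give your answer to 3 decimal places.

0.987

P(component k | x) = w_k·f_k(x) / marginal(x), where marginal(x) = Σ_j w_j·f_j(x).
Evaluate each component's likelihood at the observed value:
  p_I = 0.169403
  p_II = 0.00377782
Unnormalised posteriors:
  w_I·p_I = 0.63 × 0.169403 = 0.106724
  w_II·p_II = 0.37 × 0.00377782 = 0.00139779
Evidence: 0.106724 + 0.00139779 = 0.108121
Responsibility of Cluster I: 0.106724 / 0.108121 ≈ 0.987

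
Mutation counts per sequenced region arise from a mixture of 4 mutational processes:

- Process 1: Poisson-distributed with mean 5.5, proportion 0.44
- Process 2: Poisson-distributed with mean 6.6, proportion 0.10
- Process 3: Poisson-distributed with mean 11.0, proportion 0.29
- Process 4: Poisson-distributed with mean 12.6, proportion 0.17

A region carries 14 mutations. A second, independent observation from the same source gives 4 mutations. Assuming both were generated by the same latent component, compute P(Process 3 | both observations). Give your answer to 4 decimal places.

0.5393

By Bayes' theorem, P(k | x) = w_k f_k(x) / Σ_j w_j f_j(x).
Since both observations come from the same component, the likelihood for component k is f_k(x₁)·f_k(x₂).
  f_1 = [e^(−5.5)·5.5^14/14! = 0.00108655] × [0.155819] = 0.000169305
  f_2 = [e^(−6.6)·6.6^14/14! = 0.00464369] × [0.107553] = 0.000499441
  f_3 = [e^(−11.0)·11.0^14/14! = 0.0727528] × [0.0101887] = 0.000741259
  f_4 = [e^(−12.6)·12.6^14/14! = 0.0983261] × [0.00354128] = 0.0003482
Multiply by the mixture weights:
  w_1·f_1 = 0.44 × 0.000169305 = 7.44942e-05
  w_2·f_2 = 0.10 × 0.000499441 = 4.99441e-05
  w_3·f_3 = 0.29 × 0.000741259 = 0.000214965
  w_4·f_4 = 0.17 × 0.0003482 = 5.91941e-05
Normaliser: 7.44942e-05 + 4.99441e-05 + 0.000214965 + 5.91941e-05 = 0.000398597
Responsibility of Process 3: 0.000214965 / 0.000398597 ≈ 0.5393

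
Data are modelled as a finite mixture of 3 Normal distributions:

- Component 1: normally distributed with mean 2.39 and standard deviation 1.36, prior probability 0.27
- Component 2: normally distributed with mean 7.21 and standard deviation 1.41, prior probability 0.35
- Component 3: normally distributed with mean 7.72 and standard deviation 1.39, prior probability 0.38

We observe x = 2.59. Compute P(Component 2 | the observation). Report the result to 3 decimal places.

0.006

By Bayes' theorem, P(k | x) = π_k f_k(x) / Σ_j π_j f_j(x).
Normal densities:
  L_1 = 0.290185
  L_2 = 0.00131941
  L_3 = 0.000316344
Prior × likelihood for each component:
  π_1·L_1 = 0.27 × 0.290185 = 0.07835
  π_2·L_2 = 0.35 × 0.00131941 = 0.000461795
  π_3·L_3 = 0.38 × 0.000316344 = 0.000120211
Sum: 0.07835 + 0.000461795 + 0.000120211 = 0.078932
P(Component 2 | data) ≈ 0.006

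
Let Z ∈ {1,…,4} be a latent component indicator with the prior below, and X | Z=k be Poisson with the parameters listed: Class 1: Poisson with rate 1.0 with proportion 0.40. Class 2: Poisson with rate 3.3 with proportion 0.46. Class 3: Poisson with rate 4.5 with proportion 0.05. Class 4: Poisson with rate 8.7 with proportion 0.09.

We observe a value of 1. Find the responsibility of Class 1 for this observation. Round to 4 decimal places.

By Bayes' theorem, P(k | x) = w_k f_k(x) / Σ_j w_j f_j(x).
Poisson probabilities:
  L_1 = e^(−1.0)·1.0^1/1! = 0.367879
  L_2 = e^(−3.3)·3.3^1/1! = 0.121714
  L_3 = e^(−4.5)·4.5^1/1! = 0.0499905
  L_4 = e^(−8.7)·8.7^1/1! = 0.0014493
Prior × likelihood for each component:
  w_1·L_1 = 0.40 × 0.367879 = 0.147152
  w_2·L_2 = 0.46 × 0.121714 = 0.0559886
  w_3·L_3 = 0.05 × 0.0499905 = 0.00249952
  w_4·L_4 = 0.09 × 0.0014493 = 0.000130437
Normaliser: 0.147152 + 0.0559886 + 0.00249952 + 0.000130437 = 0.20577
P(Class 1 | x) ≈ 0.7151

0.7151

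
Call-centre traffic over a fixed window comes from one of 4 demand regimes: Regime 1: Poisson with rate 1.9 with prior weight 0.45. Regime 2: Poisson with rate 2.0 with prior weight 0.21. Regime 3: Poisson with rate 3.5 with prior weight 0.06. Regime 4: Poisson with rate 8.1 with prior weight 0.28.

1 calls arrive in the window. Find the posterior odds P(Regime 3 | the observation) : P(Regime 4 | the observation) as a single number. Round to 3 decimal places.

9.212

The posterior odds equal the prior odds times the likelihood ratio: (π_i/π_j)·(f_i(x)/f_j(x)).
Evaluate each component's likelihood at the observed value:
  p_1 = 0.28418
  p_2 = 0.270671
  p_3 = 0.105691
  p_4 = 0.00245867
Posterior odds = (π_3·p_3) / (π_4·p_4) = (0.06·0.105691) / (0.28·0.00245867) = 0.00634145 / 0.000688427 ≈ 9.212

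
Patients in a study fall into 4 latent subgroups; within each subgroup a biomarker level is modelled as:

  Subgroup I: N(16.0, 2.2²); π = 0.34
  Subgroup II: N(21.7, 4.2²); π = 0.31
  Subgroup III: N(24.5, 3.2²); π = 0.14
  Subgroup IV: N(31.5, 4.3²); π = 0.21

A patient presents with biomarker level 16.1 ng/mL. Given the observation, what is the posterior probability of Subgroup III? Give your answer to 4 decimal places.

The responsibility of component k is w_k f_k(x) divided by Σ_j w_j f_j(x).
Normal densities:
  f_I = (1/(2.2·√(2π)))·exp(−(16.1−16.0)²/(2·2.2²)) = 0.181337·exp(-0.00103) = 0.18115
  f_II = (1/(4.2·√(2π)))·exp(−(16.1−21.7)²/(2·4.2²)) = 0.094986·exp(-0.88889) = 0.03905
  f_III = (1/(3.2·√(2π)))·exp(−(16.1−24.5)²/(2·3.2²)) = 0.124669·exp(-3.44531) = 0.00397631
  f_IV = (1/(4.3·√(2π)))·exp(−(16.1−31.5)²/(2·4.3²)) = 0.092777·exp(-6.41320) = 0.000152134
Multiply by the mixture weights:
  w_I·f_I = 0.34 × 0.18115 = 0.0615911
  w_II·f_II = 0.31 × 0.03905 = 0.0121055
  w_III·f_III = 0.14 × 0.00397631 = 0.000556683
  w_IV·f_IV = 0.21 × 0.000152134 = 3.19481e-05
Normaliser: 0.0615911 + 0.0121055 + 0.000556683 + 3.19481e-05 = 0.0742852
P(Subgroup III | data) ≈ 0.0075

0.0075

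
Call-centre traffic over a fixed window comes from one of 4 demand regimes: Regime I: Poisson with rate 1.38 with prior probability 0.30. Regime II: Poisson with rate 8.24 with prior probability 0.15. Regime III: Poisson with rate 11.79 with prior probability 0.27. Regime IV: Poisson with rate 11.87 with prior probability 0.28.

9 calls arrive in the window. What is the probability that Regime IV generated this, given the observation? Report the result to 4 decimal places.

0.3650

Posterior ∝ prior × likelihood, so P(k | x) ∝ w_k f_k(x); normalise over all components.
Evaluate each component's likelihood at the observed value:
  f_I = e^(−1.38)·1.38^9/9! = 1.25841e-05
  f_II = e^(−8.24)·8.24^9/9! = 0.127349
  f_III = e^(−11.79)·11.79^9/9! = 0.0919452
  f_IV = e^(−11.87)·11.87^9/9! = 0.0902024
Weight by the priors:
  w_I·f_I = 0.30 × 1.25841e-05 = 3.77523e-06
  w_II·f_II = 0.15 × 0.127349 = 0.0191023
  w_III·f_III = 0.27 × 0.0919452 = 0.0248252
  w_IV·f_IV = 0.28 × 0.0902024 = 0.0252567
Normaliser: 3.77523e-06 + 0.0191023 + 0.0248252 + 0.0252567 = 0.069188
P(Regime IV | x) = 0.0252567 / 0.069188 ≈ 0.3650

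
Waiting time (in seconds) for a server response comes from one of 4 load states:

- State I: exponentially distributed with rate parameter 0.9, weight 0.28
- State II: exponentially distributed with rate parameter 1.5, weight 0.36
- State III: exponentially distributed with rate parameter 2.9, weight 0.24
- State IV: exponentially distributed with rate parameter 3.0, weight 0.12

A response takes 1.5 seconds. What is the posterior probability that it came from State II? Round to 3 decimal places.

0.421

P(component k | x) = π_k·f_k(x) / marginal(x), where marginal(x) = Σ_j π_j·f_j(x).
Exponential densities:
  f_I = 0.9·e^(−0.9·1.5) = 0.9·e^(−1.3500) = 0.233316
  f_II = 1.5·e^(−1.5·1.5) = 1.5·e^(−2.2500) = 0.158099
  f_III = 2.9·e^(−2.9·1.5) = 2.9·e^(−4.3500) = 0.0374298
  f_IV = 3.0·e^(−3.0·1.5) = 3.0·e^(−4.5000) = 0.033327
Weight by the priors:
  π_I·f_I = 0.28 × 0.233316 = 0.0653285
  π_II·f_II = 0.36 × 0.158099 = 0.0569156
  π_III·f_III = 0.24 × 0.0374298 = 0.00898314
  π_IV·f_IV = 0.12 × 0.033327 = 0.00399924
Normaliser: 0.0653285 + 0.0569156 + 0.00898314 + 0.00399924 = 0.135227
P(State II | x) = 0.0569156 / 0.135227 ≈ 0.421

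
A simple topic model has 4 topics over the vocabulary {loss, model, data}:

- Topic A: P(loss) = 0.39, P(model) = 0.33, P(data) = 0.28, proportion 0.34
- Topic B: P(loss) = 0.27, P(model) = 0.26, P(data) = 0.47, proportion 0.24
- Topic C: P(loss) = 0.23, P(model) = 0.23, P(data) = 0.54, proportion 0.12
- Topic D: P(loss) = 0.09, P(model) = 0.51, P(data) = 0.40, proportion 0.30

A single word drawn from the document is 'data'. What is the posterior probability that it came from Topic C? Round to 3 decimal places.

0.165

The responsibility of component k is P(Z=k) f_k(x) divided by Σ_j P(Z=j) f_j(x).
Categorical probabilities:
  f_A = P(data | comp) = 0.28
  f_B = P(data | comp) = 0.47
  f_C = P(data | comp) = 0.54
  f_D = P(data | comp) = 0.40
Multiply by the mixture weights:
  P(Z=A)·f_A = 0.34 × 0.28 = 0.0952
  P(Z=B)·f_B = 0.24 × 0.47 = 0.1128
  P(Z=C)·f_C = 0.12 × 0.54 = 0.0648
  P(Z=D)·f_D = 0.30 × 0.4 = 0.12
Marginal: 0.0952 + 0.1128 + 0.0648 + 0.12 = 0.3928
Responsibility of Topic C: 0.0648 / 0.3928 ≈ 0.165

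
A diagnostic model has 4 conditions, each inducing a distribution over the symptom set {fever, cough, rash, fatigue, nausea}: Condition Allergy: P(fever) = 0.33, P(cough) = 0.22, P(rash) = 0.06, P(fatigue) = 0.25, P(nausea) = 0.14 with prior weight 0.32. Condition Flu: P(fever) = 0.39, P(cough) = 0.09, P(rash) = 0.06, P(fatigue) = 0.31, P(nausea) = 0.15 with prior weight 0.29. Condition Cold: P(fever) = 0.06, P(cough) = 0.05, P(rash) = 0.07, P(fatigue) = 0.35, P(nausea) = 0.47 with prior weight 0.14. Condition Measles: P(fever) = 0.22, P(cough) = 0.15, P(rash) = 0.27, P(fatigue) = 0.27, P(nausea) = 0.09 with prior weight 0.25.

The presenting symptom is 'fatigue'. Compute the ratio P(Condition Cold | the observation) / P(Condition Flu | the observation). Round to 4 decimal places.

0.5451

The posterior odds equal the prior odds times the likelihood ratio: (π_i/π_j)·(f_i(x)/f_j(x)).
Evaluate each component's likelihood at the observed value:
  L_Allergy = P(fatigue | comp) = 0.25
  L_Flu = P(fatigue | comp) = 0.31
  L_Cold = P(fatigue | comp) = 0.35
  L_Measles = P(fatigue | comp) = 0.27
Posterior odds = (π_Cold·L_Cold) / (π_Flu·L_Flu) = (0.14·0.35) / (0.29·0.31) = 0.049 / 0.0899 ≈ 0.5451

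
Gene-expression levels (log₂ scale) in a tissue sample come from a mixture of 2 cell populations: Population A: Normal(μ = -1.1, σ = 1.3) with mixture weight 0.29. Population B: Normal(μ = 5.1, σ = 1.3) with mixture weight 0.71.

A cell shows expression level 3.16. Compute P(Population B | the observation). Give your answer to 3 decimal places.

The responsibility of component k is P(Z=k) f_k(x) divided by Σ_j P(Z=j) f_j(x).
Component likelihoods at x = 3.16:
  f_A = 0.00142952
  f_B = 0.100782
Unnormalised posteriors:
  P(Z=A)·f_A = 0.29 × 0.00142952 = 0.000414561
  P(Z=B)·f_B = 0.71 × 0.100782 = 0.0715553
Normaliser: 0.000414561 + 0.0715553 = 0.0719699
So the posterior for Population B is 0.0715553 / 0.0719699 ≈ 0.994.

0.994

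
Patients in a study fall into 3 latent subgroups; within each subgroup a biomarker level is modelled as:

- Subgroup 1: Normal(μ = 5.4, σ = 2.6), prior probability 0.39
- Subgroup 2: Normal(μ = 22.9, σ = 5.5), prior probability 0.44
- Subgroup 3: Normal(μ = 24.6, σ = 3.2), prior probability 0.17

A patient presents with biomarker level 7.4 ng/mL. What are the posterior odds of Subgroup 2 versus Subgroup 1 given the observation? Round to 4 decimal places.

Only the two components matter; the odds are (π_i f_i(x)) / (π_j f_j(x)).
Normal densities:
  p_1 = (1/(2.6·√(2π)))·exp(−(7.4−5.4)²/(2·2.6²)) = 0.153439·exp(-0.29586) = 0.114142
  p_2 = (1/(5.5·√(2π)))·exp(−(7.4−22.9)²/(2·5.5²)) = 0.072535·exp(-3.97107) = 0.00136751
  p_3 = (1/(3.2·√(2π)))·exp(−(7.4−24.6)²/(2·3.2²)) = 0.124669·exp(-14.44531) = 6.64111e-08
Odds = (0.44/0.39) × (0.00136751/0.114142) = 1.12821 × 0.0119808 ≈ 0.0135

0.0135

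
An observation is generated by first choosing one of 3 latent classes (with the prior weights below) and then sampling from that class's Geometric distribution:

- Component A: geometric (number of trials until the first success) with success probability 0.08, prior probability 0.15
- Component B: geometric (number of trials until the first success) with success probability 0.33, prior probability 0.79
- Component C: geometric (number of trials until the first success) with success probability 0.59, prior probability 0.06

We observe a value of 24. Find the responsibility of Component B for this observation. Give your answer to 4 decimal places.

By Bayes' theorem, P(k | x) = π_k f_k(x) / Σ_j π_j f_j(x).
Geometric probabilities:
  p_A = 0.08·(1−0.08)^23 = 0.08·0.146933 = 0.0117547
  p_B = 0.33·(1−0.33)^23 = 0.33·9.99357e-05 = 3.29788e-05
  p_C = 0.59·(1−0.59)^23 = 0.59·1.24173e-09 = 7.32623e-10
Weight by the priors:
  π_A·p_A = 0.15 × 0.0117547 = 0.0017632
  π_B·p_B = 0.79 × 3.29788e-05 = 2.60532e-05
  π_C·p_C = 0.06 × 7.32623e-10 = 4.39574e-11
Normaliser: 0.0017632 + 2.60532e-05 + 4.39574e-11 = 0.00178925
So the posterior for Component B is 2.60532e-05 / 0.00178925 ≈ 0.0146.

0.0146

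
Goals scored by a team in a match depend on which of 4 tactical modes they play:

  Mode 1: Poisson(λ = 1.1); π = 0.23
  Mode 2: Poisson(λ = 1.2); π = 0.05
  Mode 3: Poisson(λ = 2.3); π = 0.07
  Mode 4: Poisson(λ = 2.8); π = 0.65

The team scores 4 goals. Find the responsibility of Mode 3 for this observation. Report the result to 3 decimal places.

0.071

Apply Bayes' rule: the posterior for each component is proportional to its prior times its likelihood at x.
Poisson probabilities:
  p_1 = 0.0203065
  p_2 = 0.0260232
  p_3 = 0.116902
  p_4 = 0.155739
Multiply by the mixture weights:
  P(Z=1)·p_1 = 0.23 × 0.0203065 = 0.0046705
  P(Z=2)·p_2 = 0.05 × 0.0260232 = 0.00130116
  P(Z=3)·p_3 = 0.07 × 0.116902 = 0.00818316
  P(Z=4)·p_4 = 0.65 × 0.155739 = 0.10123
Evidence: 0.0046705 + 0.00130116 + 0.00818316 + 0.10123 = 0.115385
So the posterior for Mode 3 is 0.00818316 / 0.115385 ≈ 0.071.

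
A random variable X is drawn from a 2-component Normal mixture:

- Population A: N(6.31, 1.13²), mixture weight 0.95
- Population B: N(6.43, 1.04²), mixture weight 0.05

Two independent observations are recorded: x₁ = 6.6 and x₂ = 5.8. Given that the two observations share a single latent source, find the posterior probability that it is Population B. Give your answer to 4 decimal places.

0.0552

By Bayes' theorem, P(k | x) = π_k f_k(x) / Σ_j π_j f_j(x).
Since both observations come from the same component, the likelihood for component k is f_k(x₁)·f_k(x₂).
  p_A = [(1/(1.13·√(2π)))·exp(−(6.6−6.31)²/(2·1.13²)) = 0.353046·exp(-0.03293) = 0.341609] × [0.31886] = 0.108925
  p_B = [(1/(1.04·√(2π)))·exp(−(6.6−6.43)²/(2·1.04²)) = 0.383598·exp(-0.01336) = 0.378508] × [0.319296] = 0.120856
Weight by the priors:
  π_A·p_A = 0.95 × 0.108925 = 0.103479
  π_B·p_B = 0.05 × 0.120856 = 0.00604279
Denominator: 0.103479 + 0.00604279 = 0.109522
Responsibility of Population B: 0.00604279 / 0.109522 ≈ 0.0552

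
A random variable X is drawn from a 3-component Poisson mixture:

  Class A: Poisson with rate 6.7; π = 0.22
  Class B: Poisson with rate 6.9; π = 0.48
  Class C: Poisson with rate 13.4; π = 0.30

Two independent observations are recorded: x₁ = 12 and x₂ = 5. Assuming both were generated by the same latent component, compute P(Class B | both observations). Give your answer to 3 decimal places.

P(component k | x) = w_k·f_k(x) / marginal(x), where marginal(x) = Σ_j w_j·f_j(x).
Since both observations come from the same component, the likelihood for component k is f_k(x₁)·f_k(x₂).
  f_A = [0.0210275] × [0.13849] = 0.00291211
  f_B = [0.0245031] × [0.131351] = 0.00321849
  f_C = [0.106017] × [0.00545502] = 0.000578324
Unnormalised posteriors:
  w_A·f_A = 0.22 × 0.00291211 = 0.000640664
  w_B·f_B = 0.48 × 0.00321849 = 0.00154488
  w_C·f_C = 0.30 × 0.000578324 = 0.000173497
Marginal: 0.000640664 + 0.00154488 + 0.000173497 = 0.00235904
So the posterior for Class B is 0.00154488 / 0.00235904 ≈ 0.655.

0.655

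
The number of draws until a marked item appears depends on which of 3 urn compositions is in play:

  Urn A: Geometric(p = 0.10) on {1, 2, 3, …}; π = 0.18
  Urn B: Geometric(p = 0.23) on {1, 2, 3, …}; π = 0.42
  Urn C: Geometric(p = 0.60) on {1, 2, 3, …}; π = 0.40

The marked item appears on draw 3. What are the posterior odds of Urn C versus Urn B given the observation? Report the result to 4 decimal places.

0.6705

The posterior odds equal the prior odds times the likelihood ratio: (w_i/w_j)·(f_i(x)/f_j(x)).
Geometric probabilities:
  p_A = 0.10·(1−0.10)^2 = 0.10·0.81 = 0.081
  p_B = 0.23·(1−0.23)^2 = 0.23·0.5929 = 0.136367
  p_C = 0.60·(1−0.60)^2 = 0.60·0.16 = 0.096
Posterior odds = (w_C·p_C) / (w_B·p_B) = (0.40·0.096) / (0.42·0.136367) = 0.0384 / 0.0572741 ≈ 0.6705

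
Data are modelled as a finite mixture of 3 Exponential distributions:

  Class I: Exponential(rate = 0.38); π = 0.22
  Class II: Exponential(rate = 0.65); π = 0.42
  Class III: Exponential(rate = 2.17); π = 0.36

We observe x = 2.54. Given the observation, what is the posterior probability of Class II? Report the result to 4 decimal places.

Posterior ∝ prior × likelihood, so P(k | x) ∝ w_k f_k(x); normalise over all components.
Evaluate each component's likelihood at the observed value:
  L_I = 0.38·e^(−0.38·2.54) = 0.38·e^(−0.9652) = 0.144745
  L_II = 0.65·e^(−0.65·2.54) = 0.65·e^(−1.6510) = 0.124708
  L_III = 2.17·e^(−2.17·2.54) = 2.17·e^(−5.5118) = 0.00876426
Unnormalised posteriors:
  w_I·L_I = 0.22 × 0.144745 = 0.0318438
  w_II·L_II = 0.42 × 0.124708 = 0.0523772
  w_III·L_III = 0.36 × 0.00876426 = 0.00315513
Normaliser: 0.0318438 + 0.0523772 + 0.00315513 = 0.0873762
So the posterior for Class II is 0.0523772 / 0.0873762 ≈ 0.5994.

0.5994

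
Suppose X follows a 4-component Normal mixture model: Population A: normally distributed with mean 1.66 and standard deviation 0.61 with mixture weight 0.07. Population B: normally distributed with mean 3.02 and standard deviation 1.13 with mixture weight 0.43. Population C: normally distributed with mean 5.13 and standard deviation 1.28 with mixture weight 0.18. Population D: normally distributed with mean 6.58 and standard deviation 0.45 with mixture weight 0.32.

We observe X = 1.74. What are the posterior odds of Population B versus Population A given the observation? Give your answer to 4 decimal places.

1.7609

Since P(k|x) ∝ P(Z=k) f_k(x), the posterior odds are P(Z=i) f_i(x) / (P(Z=j) f_j(x)).
Evaluate each component's likelihood at the observed value:
  p_A = (1/(0.61·√(2π)))·exp(−(1.74−1.66)²/(2·0.61²)) = 0.654004·exp(-0.00860) = 0.648404
  p_B = (1/(1.13·√(2π)))·exp(−(1.74−3.02)²/(2·1.13²)) = 0.353046·exp(-0.64155) = 0.18587
  p_C = (1/(1.28·√(2π)))·exp(−(1.74−5.13)²/(2·1.28²)) = 0.311674·exp(-3.50711) = 0.00934504
  p_D = (1/(0.45·√(2π)))·exp(−(1.74−6.58)²/(2·0.45²)) = 0.886538·exp(-57.84099) = 6.72474e-26
0.0799239 / 0.0453882 ≈ 1.7609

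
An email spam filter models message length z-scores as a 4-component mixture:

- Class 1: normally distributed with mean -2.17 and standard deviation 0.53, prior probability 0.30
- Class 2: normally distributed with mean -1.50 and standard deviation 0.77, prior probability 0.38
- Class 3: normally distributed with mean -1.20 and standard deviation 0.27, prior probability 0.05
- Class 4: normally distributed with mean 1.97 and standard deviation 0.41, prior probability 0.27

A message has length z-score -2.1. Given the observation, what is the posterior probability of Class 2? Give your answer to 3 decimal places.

0.393

The responsibility of component k is P(Z=k) f_k(x) divided by Σ_j P(Z=j) f_j(x).
Evaluate each component's likelihood at the observed value:
  p_1 = 0.746185
  p_2 = 0.382447
  p_3 = 0.00571214
  p_4 = 3.89059e-22
Weight by the priors:
  P(Z=1)·p_1 = 0.30 × 0.746185 = 0.223855
  P(Z=2)·p_2 = 0.38 × 0.382447 = 0.14533
  P(Z=3)·p_3 = 0.05 × 0.00571214 = 0.000285607
  P(Z=4)·p_4 = 0.27 × 3.89059e-22 = 1.05046e-22
Normaliser: 0.223855 + 0.14533 + 0.000285607 + 1.05046e-22 = 0.369471
P(Class 2 | data) = 0.14533 / 0.369471 ≈ 0.393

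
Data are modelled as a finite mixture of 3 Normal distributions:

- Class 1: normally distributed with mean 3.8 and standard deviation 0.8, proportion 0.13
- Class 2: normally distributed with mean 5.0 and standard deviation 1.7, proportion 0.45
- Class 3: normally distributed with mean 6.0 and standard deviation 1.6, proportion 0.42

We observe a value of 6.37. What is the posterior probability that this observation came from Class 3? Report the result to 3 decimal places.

The responsibility of component k is w_k f_k(x) divided by Σ_j w_j f_j(x).
Evaluate each component's likelihood at the observed value:
  L_1 = 0.00286303
  L_2 = 0.169604
  L_3 = 0.24276
Weight by the priors:
  w_1·L_1 = 0.13 × 0.00286303 = 0.000372195
  w_2·L_2 = 0.45 × 0.169604 = 0.0763217
  w_3·L_3 = 0.42 × 0.24276 = 0.101959
Evidence: 0.000372195 + 0.0763217 + 0.101959 = 0.178653
So the posterior for Class 3 is 0.101959 / 0.178653 ≈ 0.571.

0.571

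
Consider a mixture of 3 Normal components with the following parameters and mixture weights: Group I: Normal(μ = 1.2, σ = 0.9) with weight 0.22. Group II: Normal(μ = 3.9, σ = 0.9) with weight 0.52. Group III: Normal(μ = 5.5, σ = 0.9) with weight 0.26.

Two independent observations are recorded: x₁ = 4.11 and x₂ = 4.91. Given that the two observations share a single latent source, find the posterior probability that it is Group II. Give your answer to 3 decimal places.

Apply Bayes' rule: the posterior for each component is proportional to its prior times its likelihood at x.
Since both observations come from the same component, the likelihood for component k is f_k(x₁)·f_k(x₂).
  p_I = [(1/(0.9·√(2π)))·exp(−(4.11−1.2)²/(2·0.9²)) = 0.443269·exp(-5.22722) = 0.00237965] × [9.05203e-05] = 2.15407e-07
  p_II = [(1/(0.9·√(2π)))·exp(−(4.11−3.9)²/(2·0.9²)) = 0.443269·exp(-0.02722) = 0.431365] × [0.236154] = 0.101869
  p_III = [(1/(0.9·√(2π)))·exp(−(4.11−5.5)²/(2·0.9²)) = 0.443269·exp(-1.19265) = 0.134494] × [0.357559] = 0.0480897
Weight by the priors:
  π_I·p_I = 0.22 × 2.15407e-07 = 4.73896e-08
  π_II·p_II = 0.52 × 0.101869 = 0.0529718
  π_III·p_III = 0.26 × 0.0480897 = 0.0125033
Sum: 4.73896e-08 + 0.0529718 + 0.0125033 = 0.0654751
P(Group II | data) = 0.0529718 / 0.0654751 ≈ 0.809

0.809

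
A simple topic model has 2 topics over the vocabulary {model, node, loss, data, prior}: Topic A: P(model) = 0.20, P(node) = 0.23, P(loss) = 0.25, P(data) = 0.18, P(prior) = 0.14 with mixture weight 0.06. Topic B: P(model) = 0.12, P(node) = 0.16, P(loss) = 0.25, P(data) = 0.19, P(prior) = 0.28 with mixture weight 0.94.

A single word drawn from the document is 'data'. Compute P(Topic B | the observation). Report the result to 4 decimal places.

Apply Bayes' rule: the posterior for each component is proportional to its prior times its likelihood at x.
Evaluate each component's likelihood at the observed value:
  p_A = 0.18
  p_B = 0.19
Unnormalised posteriors:
  P(Z=A)·p_A = 0.06 × 0.18 = 0.0108
  P(Z=B)·p_B = 0.94 × 0.19 = 0.1786
Normaliser: 0.0108 + 0.1786 = 0.1894
Responsibility of Topic B: 0.1786 / 0.1894 ≈ 0.9430

0.9430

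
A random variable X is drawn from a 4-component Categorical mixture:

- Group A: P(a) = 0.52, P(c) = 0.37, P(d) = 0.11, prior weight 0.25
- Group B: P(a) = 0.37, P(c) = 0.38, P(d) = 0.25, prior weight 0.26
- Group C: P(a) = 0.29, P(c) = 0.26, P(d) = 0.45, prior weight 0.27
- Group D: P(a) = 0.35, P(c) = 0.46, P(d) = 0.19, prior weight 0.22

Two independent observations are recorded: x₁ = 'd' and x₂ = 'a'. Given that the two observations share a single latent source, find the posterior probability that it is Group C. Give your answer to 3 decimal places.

By Bayes' theorem, P(k | x) = π_k f_k(x) / Σ_j π_j f_j(x).
Since both observations come from the same component, the likelihood for component k is f_k(x₁)·f_k(x₂).
  p_A = [0.11] × [0.52] = 0.0572
  p_B = [0.25] × [0.37] = 0.0925
  p_C = [0.45] × [0.29] = 0.1305
  p_D = [0.19] × [0.35] = 0.0665
Multiply by the mixture weights:
  π_A·p_A = 0.25 × 0.0572 = 0.0143
  π_B·p_B = 0.26 × 0.0925 = 0.02405
  π_C·p_C = 0.27 × 0.1305 = 0.035235
  π_D·p_D = 0.22 × 0.0665 = 0.01463
Marginal: 0.0143 + 0.02405 + 0.035235 + 0.01463 = 0.088215
So the posterior for Group C is 0.035235 / 0.088215 ≈ 0.399.

0.399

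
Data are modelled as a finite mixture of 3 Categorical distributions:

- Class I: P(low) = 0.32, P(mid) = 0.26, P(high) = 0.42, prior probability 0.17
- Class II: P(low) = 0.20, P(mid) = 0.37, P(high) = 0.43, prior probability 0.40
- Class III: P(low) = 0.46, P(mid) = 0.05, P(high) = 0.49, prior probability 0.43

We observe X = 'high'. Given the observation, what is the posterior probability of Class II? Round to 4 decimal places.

Posterior ∝ prior × likelihood, so P(k | x) ∝ π_k f_k(x); normalise over all components.
Categorical probabilities:
  L_I = P(high | comp) = 0.42
  L_II = P(high | comp) = 0.43
  L_III = P(high | comp) = 0.49
Prior × likelihood for each component:
  π_I·L_I = 0.17 × 0.42 = 0.0714
  π_II·L_II = 0.40 × 0.43 = 0.172
  π_III·L_III = 0.43 × 0.49 = 0.2107
Normaliser: 0.0714 + 0.172 + 0.2107 = 0.4541
P(Class II | x) = 0.172 / 0.4541 ≈ 0.3788

0.3788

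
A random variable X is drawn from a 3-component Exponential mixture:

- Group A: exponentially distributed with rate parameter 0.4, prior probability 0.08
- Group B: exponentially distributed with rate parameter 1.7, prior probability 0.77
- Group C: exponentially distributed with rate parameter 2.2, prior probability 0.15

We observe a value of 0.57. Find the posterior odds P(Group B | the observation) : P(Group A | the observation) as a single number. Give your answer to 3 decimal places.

Only the two components matter; the odds are (w_i f_i(x)) / (w_j f_j(x)).
Component likelihoods at x = 0.57:
  p_A = 0.31845
  p_B = 0.645086
  p_C = 0.627794
Odds = (0.77/0.08) × (0.645086/0.31845) = 9.625 × 2.02571 ≈ 19.497

19.497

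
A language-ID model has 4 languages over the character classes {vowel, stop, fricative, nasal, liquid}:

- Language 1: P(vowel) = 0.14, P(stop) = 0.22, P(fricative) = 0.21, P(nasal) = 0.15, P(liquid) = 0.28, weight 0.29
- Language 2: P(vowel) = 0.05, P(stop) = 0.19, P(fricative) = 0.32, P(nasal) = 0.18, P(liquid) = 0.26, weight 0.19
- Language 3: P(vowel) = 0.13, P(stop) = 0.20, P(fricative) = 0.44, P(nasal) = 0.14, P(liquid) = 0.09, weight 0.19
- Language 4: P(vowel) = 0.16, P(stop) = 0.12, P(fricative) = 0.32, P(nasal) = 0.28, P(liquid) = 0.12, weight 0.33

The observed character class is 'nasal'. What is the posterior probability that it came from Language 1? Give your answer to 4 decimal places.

0.2211

Posterior ∝ prior × likelihood, so P(k | x) ∝ π_k f_k(x); normalise over all components.
Categorical probabilities:
  p_1 = P(nasal | comp) = 0.15
  p_2 = P(nasal | comp) = 0.18
  p_3 = P(nasal | comp) = 0.14
  p_4 = P(nasal | comp) = 0.28
Weight by the priors:
  π_1·p_1 = 0.29 × 0.15 = 0.0435
  π_2·p_2 = 0.19 × 0.18 = 0.0342
  π_3·p_3 = 0.19 × 0.14 = 0.0266
  π_4·p_4 = 0.33 × 0.28 = 0.0924
Marginal: 0.0435 + 0.0342 + 0.0266 + 0.0924 = 0.1967
P(Language 1 | the observation) = 0.0435 / 0.1967 ≈ 0.2211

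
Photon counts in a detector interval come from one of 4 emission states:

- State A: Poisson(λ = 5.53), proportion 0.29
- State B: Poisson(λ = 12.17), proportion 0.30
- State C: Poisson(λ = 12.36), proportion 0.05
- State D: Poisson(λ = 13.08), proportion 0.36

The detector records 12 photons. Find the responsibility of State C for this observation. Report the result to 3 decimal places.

0.070

Posterior ∝ prior × likelihood, so P(k | x) ∝ w_k f_k(x); normalise over all components.
Evaluate each component's likelihood at the observed value:
  f_A = e^(−5.53)·5.53^12/12! = 0.00677199
  f_B = e^(−12.17)·12.17^12/12! = 0.114232
  f_C = e^(−12.36)·12.36^12/12! = 0.113764
  f_D = e^(−13.08)·13.08^12/12! = 0.109241
Prior × likelihood for each component:
  w_A·f_A = 0.29 × 0.00677199 = 0.00196388
  w_B·f_B = 0.30 × 0.114232 = 0.0342695
  w_C·f_C = 0.05 × 0.113764 = 0.0056882
  w_D·f_D = 0.36 × 0.109241 = 0.0393266
Denominator: 0.00196388 + 0.0342695 + 0.0056882 + 0.0393266 = 0.0812482
P(State C | x) = 0.0056882 / 0.0812482 ≈ 0.070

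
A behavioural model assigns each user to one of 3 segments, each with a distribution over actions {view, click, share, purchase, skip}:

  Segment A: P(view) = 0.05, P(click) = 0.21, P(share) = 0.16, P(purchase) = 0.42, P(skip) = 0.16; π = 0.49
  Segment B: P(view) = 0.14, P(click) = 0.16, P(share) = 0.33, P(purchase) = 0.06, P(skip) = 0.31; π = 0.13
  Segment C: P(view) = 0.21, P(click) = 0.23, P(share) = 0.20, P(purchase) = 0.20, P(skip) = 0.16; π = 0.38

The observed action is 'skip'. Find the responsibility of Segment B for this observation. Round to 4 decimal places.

The responsibility of component k is π_k f_k(x) divided by Σ_j π_j f_j(x).
Evaluate each component's likelihood at the observed value:
  p_A = 0.16
  p_B = 0.31
  p_C = 0.16
Prior × likelihood for each component:
  π_A·p_A = 0.49 × 0.16 = 0.0784
  π_B·p_B = 0.13 × 0.31 = 0.0403
  π_C·p_C = 0.38 × 0.16 = 0.0608
Evidence: 0.0784 + 0.0403 + 0.0608 = 0.1795
P(Segment B | data) ≈ 0.2245

0.2245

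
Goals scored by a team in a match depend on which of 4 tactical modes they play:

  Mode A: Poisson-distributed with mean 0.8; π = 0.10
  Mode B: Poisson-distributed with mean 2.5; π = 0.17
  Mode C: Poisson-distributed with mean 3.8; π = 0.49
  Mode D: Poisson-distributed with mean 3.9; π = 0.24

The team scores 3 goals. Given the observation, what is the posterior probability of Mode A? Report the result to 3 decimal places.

By Bayes' theorem, P(k | x) = π_k f_k(x) / Σ_j π_j f_j(x).
Evaluate each component's likelihood at the observed value:
  f_A = 0.0383427
  f_B = 0.213763
  f_C = 0.204588
  f_D = 0.200122
Weight by the priors:
  π_A·f_A = 0.10 × 0.0383427 = 0.00383427
  π_B·f_B = 0.17 × 0.213763 = 0.0363397
  π_C·f_C = 0.49 × 0.204588 = 0.100248
  π_D·f_D = 0.24 × 0.200122 = 0.0480292
Denominator: 0.00383427 + 0.0363397 + 0.100248 + 0.0480292 = 0.188451
P(Mode A | 3 goals) = 0.00383427 / 0.188451 ≈ 0.020

0.020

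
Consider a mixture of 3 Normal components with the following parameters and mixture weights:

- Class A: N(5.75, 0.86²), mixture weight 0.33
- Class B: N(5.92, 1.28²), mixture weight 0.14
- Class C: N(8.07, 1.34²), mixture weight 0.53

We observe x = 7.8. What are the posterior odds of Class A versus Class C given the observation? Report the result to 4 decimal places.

Since P(k|x) ∝ π_k f_k(x), the posterior odds are π_i f_i(x) / (π_j f_j(x)).
Evaluate each component's likelihood at the observed value:
  p_A = (1/(0.86·√(2π)))·exp(−(7.8−5.75)²/(2·0.86²)) = 0.463886·exp(-2.84106) = 0.0270741
  p_B = (1/(1.28·√(2π)))·exp(−(7.8−5.92)²/(2·1.28²)) = 0.311674·exp(-1.07861) = 0.10599
  p_C = (1/(1.34·√(2π)))·exp(−(7.8−8.07)²/(2·1.34²)) = 0.297718·exp(-0.02030) = 0.291735
Odds = (0.33/0.53) × (0.0270741/0.291735) = 0.622642 × 0.0928035 ≈ 0.0578

0.0578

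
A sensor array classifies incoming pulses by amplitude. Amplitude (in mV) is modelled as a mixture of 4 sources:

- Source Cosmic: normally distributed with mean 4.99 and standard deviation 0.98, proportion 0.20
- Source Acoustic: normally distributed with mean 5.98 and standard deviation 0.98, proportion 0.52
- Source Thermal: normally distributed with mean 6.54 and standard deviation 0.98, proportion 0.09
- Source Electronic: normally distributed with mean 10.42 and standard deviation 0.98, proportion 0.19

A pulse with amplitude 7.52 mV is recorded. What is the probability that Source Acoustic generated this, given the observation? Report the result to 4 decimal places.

0.7023

Posterior ∝ prior × likelihood, so P(k | x) ∝ π_k f_k(x); normalise over all components.
Evaluate each component's likelihood at the observed value:
  f_Cosmic = 0.0145357
  f_Acoustic = 0.11843
  f_Thermal = 0.246909
  f_Electronic = 0.00510712
Unnormalised posteriors:
  π_Cosmic·f_Cosmic = 0.20 × 0.0145357 = 0.00290713
  π_Acoustic·f_Acoustic = 0.52 × 0.11843 = 0.0615838
  π_Thermal·f_Thermal = 0.09 × 0.246909 = 0.0222218
  π_Electronic·f_Electronic = 0.19 × 0.00510712 = 0.000970353
Sum: 0.00290713 + 0.0615838 + 0.0222218 + 0.000970353 = 0.0876831
So the posterior for Source Acoustic is 0.0615838 / 0.0876831 ≈ 0.7023.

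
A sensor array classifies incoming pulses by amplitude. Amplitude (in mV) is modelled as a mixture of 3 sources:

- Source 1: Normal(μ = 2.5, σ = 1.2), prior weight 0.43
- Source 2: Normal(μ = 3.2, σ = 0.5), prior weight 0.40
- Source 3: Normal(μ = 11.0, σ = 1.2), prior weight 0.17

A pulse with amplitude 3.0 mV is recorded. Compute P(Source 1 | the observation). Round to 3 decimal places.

Posterior ∝ prior × likelihood, so P(k | x) ∝ w_k f_k(x); normalise over all components.
Normal densities:
  L_1 = 0.30481
  L_2 = 0.73654
  L_3 = 7.42575e-11
Weight by the priors:
  w_1·L_1 = 0.43 × 0.30481 = 0.131068
  w_2·L_2 = 0.40 × 0.73654 = 0.294616
  w_3·L_3 = 0.17 × 7.42575e-11 = 1.26238e-11
Denominator: 0.131068 + 0.294616 + 1.26238e-11 = 0.425685
So the posterior for Source 1 is 0.131068 / 0.425685 ≈ 0.308.

0.308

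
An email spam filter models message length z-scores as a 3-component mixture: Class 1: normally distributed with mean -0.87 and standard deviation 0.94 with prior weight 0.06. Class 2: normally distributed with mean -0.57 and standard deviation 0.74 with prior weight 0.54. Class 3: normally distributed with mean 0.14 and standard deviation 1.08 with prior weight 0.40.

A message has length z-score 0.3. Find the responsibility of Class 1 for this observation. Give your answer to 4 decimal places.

0.0386

P(component k | x) = w_k·f_k(x) / marginal(x), where marginal(x) = Σ_j w_j·f_j(x).
Component likelihoods at x = 0.3:
  p_1 = (1/(0.94·√(2π)))·exp(−(0.3−-0.87)²/(2·0.94²)) = 0.424407·exp(-0.77462) = 0.195601
  p_2 = (1/(0.74·√(2π)))·exp(−(0.3−-0.57)²/(2·0.74²)) = 0.539111·exp(-0.69111) = 0.270106
  p_3 = (1/(1.08·√(2π)))·exp(−(0.3−0.14)²/(2·1.08²)) = 0.369391·exp(-0.01097) = 0.365359
Unnormalised posteriors:
  w_1·p_1 = 0.06 × 0.195601 = 0.0117361
  w_2·p_2 = 0.54 × 0.270106 = 0.145857
  w_3·p_3 = 0.40 × 0.365359 = 0.146144
Evidence: 0.0117361 + 0.145857 + 0.146144 = 0.303737
Responsibility of Class 1: 0.0117361 / 0.303737 ≈ 0.0386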